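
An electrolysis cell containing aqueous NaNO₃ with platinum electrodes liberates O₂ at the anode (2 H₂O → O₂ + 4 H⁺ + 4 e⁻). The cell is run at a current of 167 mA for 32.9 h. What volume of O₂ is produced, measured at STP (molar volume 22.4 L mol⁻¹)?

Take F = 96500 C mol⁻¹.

Q = I·t = 0.1670 A × 118440 s = 19780 C.
n(e⁻) = Q/F = 19780 / 96500 = 0.2050 mol.
4 electrons are transferred per O₂ molecule, so n(O₂) = 0.2050 / 4 = 0.05124 mol.
V = n × V_m = 0.05124 × 22.4 = 1.15 L.

1.15 L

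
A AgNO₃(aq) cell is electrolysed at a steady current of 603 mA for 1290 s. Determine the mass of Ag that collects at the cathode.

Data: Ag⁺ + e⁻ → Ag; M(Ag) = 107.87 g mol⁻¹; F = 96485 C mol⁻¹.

0.870 g

Q = I·t = 0.6030 A × 1290.0 s = 777.9 C.
n(e⁻) = Q/F = 777.9 / 96485 = 0.008062 mol.
Ag⁺ + e⁻ → Ag, so n(Ag) = n(e⁻)/1 = 0.008062 mol.
m = n·M = 0.008062 × 107.87 = 0.870 g.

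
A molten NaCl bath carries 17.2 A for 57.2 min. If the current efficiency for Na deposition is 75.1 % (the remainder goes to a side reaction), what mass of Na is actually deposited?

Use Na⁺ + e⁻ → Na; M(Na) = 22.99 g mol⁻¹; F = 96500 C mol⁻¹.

10.6 g

Q = I·t = 17.20 × 3432.0 = 59030 C.
n(e⁻) = 59030/96500 = 0.6117 mol; theoretically n(Na) = 0.6117/1 = 0.6117 mol, m_theo = 14.06 g.
At 75.1 % efficiency, m_actual = 0.751 × 14.06 = 10.6 g.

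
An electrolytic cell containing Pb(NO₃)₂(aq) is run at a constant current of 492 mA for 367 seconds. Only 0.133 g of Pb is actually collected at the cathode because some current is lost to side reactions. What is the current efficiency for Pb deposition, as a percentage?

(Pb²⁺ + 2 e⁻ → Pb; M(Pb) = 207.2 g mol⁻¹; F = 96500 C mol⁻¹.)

Q = I·t = 0.4920 × 367.00 = 180.6 C; n(e⁻) = 180.6/96500 = 0.001871 mol.
Theoretical n(Pb) = n(e⁻)/2 = 0.0009356 mol, i.e. m_theo = 0.0009356 × 207.2 = 0.1938 g.
Efficiency = m_actual / m_theo = 0.133 / 0.1938 = 68.6 %.

68.6 %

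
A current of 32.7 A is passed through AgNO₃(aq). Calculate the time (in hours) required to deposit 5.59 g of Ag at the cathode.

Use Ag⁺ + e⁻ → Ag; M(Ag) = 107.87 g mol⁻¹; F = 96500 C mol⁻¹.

n(Ag) = m/M = 5.59 / 107.87 = 0.05182 mol.
Each Ag atom requires 1 electron, so n(e⁻) = 1 × 0.05182 = 0.05182 mol.
Q = n(e⁻)·F = 0.05182 × 96500 = 5001 C.
t = Q/I = 5001 / 32.70 A = 152.9 s = 0.0425 h.

0.0425 h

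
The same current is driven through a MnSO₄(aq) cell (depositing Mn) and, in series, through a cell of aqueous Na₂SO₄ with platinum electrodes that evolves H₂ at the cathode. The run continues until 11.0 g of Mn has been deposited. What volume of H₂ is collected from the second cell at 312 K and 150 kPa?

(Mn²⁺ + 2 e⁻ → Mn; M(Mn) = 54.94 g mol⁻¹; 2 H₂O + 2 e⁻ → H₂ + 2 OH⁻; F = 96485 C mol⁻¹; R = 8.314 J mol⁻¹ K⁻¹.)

n(Mn) = 11.0 / 54.94 = 0.2002 mol, so n(e⁻) = 2 × 0.2002 = 0.4004 mol.
The cells are in series, so the same 0.4004 mol of electrons passes through the second cell.
2 H₂O + 2 e⁻ → H₂ + 2 OH⁻ — 2 mol e⁻ per mol H₂, so n(H₂) = 0.4004/2 = 0.2002 mol.
V = nRT/P = (0.2002 × 8.314 × 312) / (150 × 10³) = 0.00346 m³ = 3.46 L.

3.46 L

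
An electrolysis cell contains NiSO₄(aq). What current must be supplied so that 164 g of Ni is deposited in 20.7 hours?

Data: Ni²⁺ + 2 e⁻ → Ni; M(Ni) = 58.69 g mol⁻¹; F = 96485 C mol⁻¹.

7.24 A

n(Ni) = 164 / 58.69 = 2.794 mol.
n(e⁻) = 2 × 2.794 = 5.589 mol.
Q = n(e⁻)·F = 5.589 × 96485 = 539200 C.
I = Q/t = 539200 / 74520 s = 7.24 A.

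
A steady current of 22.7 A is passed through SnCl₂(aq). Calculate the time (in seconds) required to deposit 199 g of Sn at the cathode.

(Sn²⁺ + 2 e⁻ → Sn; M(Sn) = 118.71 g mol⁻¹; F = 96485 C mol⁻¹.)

14300 s

n(Sn) = m/M = 199 / 118.71 = 1.676 mol.
Each Sn atom requires 2 electrons, so n(e⁻) = 2 × 1.676 = 3.353 mol.
Q = n(e⁻)·F = 3.353 × 96485 = 323500 C.
t = Q/I = 323500 / 22.70 A = 14250 s.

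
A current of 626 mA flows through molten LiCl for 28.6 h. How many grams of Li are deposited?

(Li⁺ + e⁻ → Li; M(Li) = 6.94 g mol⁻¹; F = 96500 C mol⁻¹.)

4.64 g

Q = I·t = 0.6260 A × 102960 s = 64450 C.
n(e⁻) = Q/F = 64450 / 96500 = 0.6679 mol.
Li⁺ + e⁻ → Li, so n(Li) = n(e⁻)/1 = 0.6679 mol.
m = n·M = 0.6679 × 6.94 = 4.64 g.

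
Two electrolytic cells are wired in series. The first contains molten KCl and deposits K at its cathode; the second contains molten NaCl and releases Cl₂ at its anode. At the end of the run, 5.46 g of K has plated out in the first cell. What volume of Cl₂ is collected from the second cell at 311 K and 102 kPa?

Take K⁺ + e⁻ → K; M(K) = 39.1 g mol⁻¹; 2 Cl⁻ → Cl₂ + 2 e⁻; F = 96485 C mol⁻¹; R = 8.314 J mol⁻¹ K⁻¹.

1.77 L

n(K) = 5.46 / 39.1 = 0.1396 mol, so n(e⁻) = 1 × 0.1396 = 0.1396 mol.
The cells are in series, so the same 0.1396 mol of electrons passes through the second cell.
2 Cl⁻ → Cl₂ + 2 e⁻ — 2 mol e⁻ per mol Cl₂, so n(Cl₂) = 0.1396/2 = 0.06982 mol.
V = nRT/P = (0.06982 × 8.314 × 311) / (102 × 10³) = 0.00177 m³ = 1.77 L.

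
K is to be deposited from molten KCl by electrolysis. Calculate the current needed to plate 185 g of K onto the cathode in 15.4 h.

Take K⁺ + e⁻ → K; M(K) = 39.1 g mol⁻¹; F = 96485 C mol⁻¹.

8.23 A

n(K) = 185 / 39.1 = 4.731 mol.
n(e⁻) = 1 × 4.731 = 4.731 mol.
Q = n(e⁻)·F = 4.731 × 96485 = 456500 C.
I = Q/t = 456500 / 55440 s = 8.23 A.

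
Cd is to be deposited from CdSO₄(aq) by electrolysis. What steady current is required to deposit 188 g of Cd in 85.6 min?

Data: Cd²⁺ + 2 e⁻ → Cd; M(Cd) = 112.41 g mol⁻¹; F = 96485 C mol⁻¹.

62.8 A

n(Cd) = 188 / 112.41 = 1.672 mol.
n(e⁻) = 2 × 1.672 = 3.345 mol.
Q = n(e⁻)·F = 3.345 × 96485 = 322700 C.
I = Q/t = 322700 / 5136.0 s = 62.8 A.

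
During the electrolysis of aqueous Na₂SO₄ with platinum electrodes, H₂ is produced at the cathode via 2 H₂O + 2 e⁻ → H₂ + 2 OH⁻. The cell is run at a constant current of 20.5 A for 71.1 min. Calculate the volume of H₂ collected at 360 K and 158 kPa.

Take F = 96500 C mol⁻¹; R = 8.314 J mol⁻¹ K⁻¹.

Q = I·t = 20.50 A × 4266.0 s = 87450 C.
n(e⁻) = Q/F = 87450 / 96500 = 0.9062 mol.
2 electrons are transferred per H₂ molecule, so n(H₂) = 0.9062 / 2 = 0.4531 mol.
V = nRT/P = (0.4531 × 8.314 × 360) / (158 × 10³ Pa) = 0.00858 m³ = 8.58 L.

8.58 L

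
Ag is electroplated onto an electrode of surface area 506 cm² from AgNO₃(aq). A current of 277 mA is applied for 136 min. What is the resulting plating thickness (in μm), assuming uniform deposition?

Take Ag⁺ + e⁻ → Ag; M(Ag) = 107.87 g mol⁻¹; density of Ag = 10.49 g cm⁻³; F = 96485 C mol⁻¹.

Q = I·t = 0.2770 × 8160.0 = 2260 C; n(e⁻) = 0.02343 mol.
n(Ag) = n(e⁻)/1 = 0.02343 mol, so m = 0.02343 × 107.87 = 2.527 g.
Volume = m/ρ = 2.527 / 10.49 = 0.2409 cm³.
Thickness = V/A = 0.2409 / 506 = 4.76 × 10⁻⁴ cm = 4.76 μm.

4.76 μm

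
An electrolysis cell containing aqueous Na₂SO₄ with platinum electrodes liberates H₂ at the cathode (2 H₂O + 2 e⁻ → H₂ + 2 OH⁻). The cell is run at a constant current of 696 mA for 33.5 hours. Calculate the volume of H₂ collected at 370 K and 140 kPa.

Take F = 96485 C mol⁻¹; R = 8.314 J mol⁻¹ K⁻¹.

9.56 L

Q = I·t = 0.6960 A × 120600 s = 83940 C.
n(e⁻) = Q/F = 83940 / 96485 = 0.8700 mol.
2 electrons are transferred per H₂ molecule, so n(H₂) = 0.8700 / 2 = 0.4350 mol.
V = nRT/P = (0.4350 × 8.314 × 370) / (140 × 10³ Pa) = 0.00956 m³ = 9.56 L.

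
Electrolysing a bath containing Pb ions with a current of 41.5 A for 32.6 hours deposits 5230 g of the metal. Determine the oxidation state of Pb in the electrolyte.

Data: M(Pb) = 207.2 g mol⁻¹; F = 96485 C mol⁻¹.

+2

Q = I·t = 41.50 A × 117360 s = 4870000 C, so n(e⁻) = 4870000/96485 = 50.48 mol.
n(Pb) deposited = 5230 / 207.2 = 25.24 mol.
Electrons per atom = n(e⁻)/n(Pb) = 50.48 / 25.24 = 2.00 ≈ 2, so the ion is Pb²⁺.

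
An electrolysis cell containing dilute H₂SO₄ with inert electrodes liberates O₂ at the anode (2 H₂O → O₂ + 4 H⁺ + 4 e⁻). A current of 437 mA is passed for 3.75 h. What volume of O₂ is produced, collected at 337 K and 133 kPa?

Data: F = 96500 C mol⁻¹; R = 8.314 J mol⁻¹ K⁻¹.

Q = I·t = 0.4370 A × 13500 s = 5900 C.
n(e⁻) = Q/F = 5900 / 96500 = 0.06113 mol.
4 electrons are transferred per O₂ molecule, so n(O₂) = 0.06113 / 4 = 0.01528 mol.
V = nRT/P = (0.01528 × 8.314 × 337) / (133 × 10³ Pa) = 3.22 × 10⁻⁴ m³ = 0.322 L.

0.322 L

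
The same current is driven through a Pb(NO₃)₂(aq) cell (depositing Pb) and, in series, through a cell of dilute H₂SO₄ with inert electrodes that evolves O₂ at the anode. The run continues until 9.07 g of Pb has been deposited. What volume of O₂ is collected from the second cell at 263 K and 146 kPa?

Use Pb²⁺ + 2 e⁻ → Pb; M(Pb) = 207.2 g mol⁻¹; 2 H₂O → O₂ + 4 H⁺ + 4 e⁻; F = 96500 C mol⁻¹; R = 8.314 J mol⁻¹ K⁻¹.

0.328 L

n(Pb) = 9.07 / 207.2 = 0.04377 mol, so n(e⁻) = 2 × 0.04377 = 0.08755 mol.
The cells are in series, so the same 0.08755 mol of electrons passes through the second cell.
2 H₂O → O₂ + 4 H⁺ + 4 e⁻ — 4 mol e⁻ per mol O₂, so n(O₂) = 0.08755/4 = 0.02189 mol.
V = nRT/P = (0.02189 × 8.314 × 263) / (146 × 10³) = 3.28 × 10⁻⁴ m³ = 0.328 L.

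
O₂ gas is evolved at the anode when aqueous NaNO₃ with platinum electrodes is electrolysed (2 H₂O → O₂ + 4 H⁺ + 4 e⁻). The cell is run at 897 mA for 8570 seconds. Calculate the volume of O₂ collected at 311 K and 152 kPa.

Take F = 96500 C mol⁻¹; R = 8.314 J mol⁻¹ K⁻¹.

Q = I·t = 0.8970 A × 8570.0 s = 7687 C.
n(e⁻) = Q/F = 7687 / 96500 = 0.07966 mol.
4 electrons are transferred per O₂ molecule, so n(O₂) = 0.07966 / 4 = 0.01992 mol.
V = nRT/P = (0.01992 × 8.314 × 311) / (152 × 10³ Pa) = 3.39 × 10⁻⁴ m³ = 0.339 L.

0.339 L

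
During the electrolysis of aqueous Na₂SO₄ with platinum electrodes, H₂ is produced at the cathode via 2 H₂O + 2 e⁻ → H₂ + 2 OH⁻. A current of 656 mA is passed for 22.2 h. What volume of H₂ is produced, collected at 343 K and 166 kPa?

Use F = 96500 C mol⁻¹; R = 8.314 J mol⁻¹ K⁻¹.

4.67 L

Q = I·t = 0.6560 A × 79920 s = 52430 C.
n(e⁻) = Q/F = 52430 / 96500 = 0.5433 mol.
2 electrons are transferred per H₂ molecule, so n(H₂) = 0.5433 / 2 = 0.2716 mol.
V = nRT/P = (0.2716 × 8.314 × 343) / (166 × 10³ Pa) = 0.00467 m³ = 4.67 L.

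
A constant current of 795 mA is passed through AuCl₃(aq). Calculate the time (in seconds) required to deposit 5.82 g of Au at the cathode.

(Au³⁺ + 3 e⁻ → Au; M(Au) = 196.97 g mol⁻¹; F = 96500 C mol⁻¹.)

n(Au) = m/M = 5.82 / 196.97 = 0.02955 mol.
Each Au atom requires 3 electrons, so n(e⁻) = 3 × 0.02955 = 0.08864 mol.
Q = n(e⁻)·F = 0.08864 × 96500 = 8554 C.
t = Q/I = 8554 / 0.7950 A = 10760 s.

10800 s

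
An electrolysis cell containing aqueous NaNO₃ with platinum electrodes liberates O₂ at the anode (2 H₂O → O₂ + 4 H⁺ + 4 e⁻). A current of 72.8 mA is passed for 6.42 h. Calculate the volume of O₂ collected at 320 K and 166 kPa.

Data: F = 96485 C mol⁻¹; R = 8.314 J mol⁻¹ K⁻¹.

Q = I·t = 0.07280 A × 23112 s = 1683 C.
n(e⁻) = Q/F = 1683 / 96485 = 0.01744 mol.
4 electrons are transferred per O₂ molecule, so n(O₂) = 0.01744 / 4 = 0.004360 mol.
V = nRT/P = (0.004360 × 8.314 × 320) / (166 × 10³ Pa) = 6.99 × 10⁻⁵ m³ = 0.0699 L.

0.0699 L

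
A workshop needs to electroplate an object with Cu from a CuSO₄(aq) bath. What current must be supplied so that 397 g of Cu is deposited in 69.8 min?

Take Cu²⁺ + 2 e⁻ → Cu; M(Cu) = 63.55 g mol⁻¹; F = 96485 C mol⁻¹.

n(Cu) = 397 / 63.55 = 6.247 mol.
n(e⁻) = 2 × 6.247 = 12.49 mol.
Q = n(e⁻)·F = 12.49 × 96485 = 1205000 C.
I = Q/t = 1205000 / 4188.0 s = 288 A.

288 A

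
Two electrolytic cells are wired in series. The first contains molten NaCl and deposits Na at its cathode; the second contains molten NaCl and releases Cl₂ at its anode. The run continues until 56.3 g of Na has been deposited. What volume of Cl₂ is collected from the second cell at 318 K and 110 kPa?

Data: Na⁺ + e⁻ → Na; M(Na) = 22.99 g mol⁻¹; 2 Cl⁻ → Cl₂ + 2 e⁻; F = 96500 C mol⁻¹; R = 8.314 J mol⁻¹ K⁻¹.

29.4 L

n(Na) = 56.3 / 22.99 = 2.449 mol, so n(e⁻) = 1 × 2.449 = 2.449 mol.
The cells are in series, so the same 2.449 mol of electrons passes through the second cell.
2 Cl⁻ → Cl₂ + 2 e⁻ — 2 mol e⁻ per mol Cl₂, so n(Cl₂) = 2.449/2 = 1.224 mol.
V = nRT/P = (1.224 × 8.314 × 318) / (110 × 10³) = 0.0294 m³ = 29.4 L.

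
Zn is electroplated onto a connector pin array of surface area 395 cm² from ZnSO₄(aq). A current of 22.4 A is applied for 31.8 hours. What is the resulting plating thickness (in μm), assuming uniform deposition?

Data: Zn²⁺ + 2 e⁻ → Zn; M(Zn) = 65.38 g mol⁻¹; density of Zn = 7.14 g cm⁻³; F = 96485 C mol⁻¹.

Q = I·t = 22.40 × 114480 = 2564000 C; n(e⁻) = 26.58 mol.
n(Zn) = n(e⁻)/2 = 13.29 mol, so m = 13.29 × 65.38 = 868.8 g.
Volume = m/ρ = 868.8 / 7.14 = 121.7 cm³.
Thickness = V/A = 121.7 / 395 = 0.308 cm = 3080 μm.

3080 μm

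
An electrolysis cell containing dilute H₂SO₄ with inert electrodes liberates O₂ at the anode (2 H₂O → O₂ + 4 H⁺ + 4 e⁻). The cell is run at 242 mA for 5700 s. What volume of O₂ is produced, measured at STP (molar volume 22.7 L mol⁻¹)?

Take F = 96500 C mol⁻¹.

Q = I·t = 0.2420 A × 5700.0 s = 1379 C.
n(e⁻) = Q/F = 1379 / 96500 = 0.01429 mol.
4 electrons are transferred per O₂ molecule, so n(O₂) = 0.01429 / 4 = 0.003574 mol.
V = n × V_m = 0.003574 × 22.7 = 0.0811 L.

0.0811 L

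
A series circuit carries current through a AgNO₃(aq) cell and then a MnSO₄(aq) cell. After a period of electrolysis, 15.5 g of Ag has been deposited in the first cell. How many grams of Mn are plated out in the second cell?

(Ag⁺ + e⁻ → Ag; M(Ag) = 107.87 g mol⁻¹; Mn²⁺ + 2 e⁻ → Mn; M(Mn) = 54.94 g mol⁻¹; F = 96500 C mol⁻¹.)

3.95 g

n(Ag) = 15.5 / 107.87 = 0.1437 mol.
Since Ag⁺ + e⁻ → Ag, n(e⁻) passed = 1 × 0.1437 = 0.1437 mol.
Cells in series carry the same charge, so the same 0.1437 mol of electrons passes through cell 2.
Mn²⁺ + 2 e⁻ → Mn, so n(Mn) = 0.1437 / 2 = 0.07185 mol.
m(Mn) = 0.07185 × 54.94 = 3.95 g.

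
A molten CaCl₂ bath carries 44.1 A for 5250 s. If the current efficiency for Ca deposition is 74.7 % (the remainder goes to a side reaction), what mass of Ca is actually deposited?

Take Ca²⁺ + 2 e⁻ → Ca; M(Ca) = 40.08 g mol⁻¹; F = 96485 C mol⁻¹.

Q = I·t = 44.10 × 5250.0 = 231500 C.
n(e⁻) = 231500/96485 = 2.400 mol; theoretically n(Ca) = 2.400/2 = 1.200 mol, m_theo = 48.09 g.
At 74.7 % efficiency, m_actual = 0.747 × 48.09 = 35.9 g.

35.9 g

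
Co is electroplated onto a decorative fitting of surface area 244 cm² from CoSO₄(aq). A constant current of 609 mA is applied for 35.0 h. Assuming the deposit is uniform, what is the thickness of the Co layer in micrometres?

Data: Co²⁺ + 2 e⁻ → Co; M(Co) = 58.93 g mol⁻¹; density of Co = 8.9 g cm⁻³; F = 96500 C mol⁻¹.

Q = I·t = 0.6090 × 126000 = 76730 C; n(e⁻) = 0.7952 mol.
n(Co) = n(e⁻)/2 = 0.3976 mol, so m = 0.3976 × 58.93 = 23.43 g.
Volume = m/ρ = 23.43 / 8.9 = 2.633 cm³.
Thickness = V/A = 2.633 / 244 = 0.0108 cm = 108 μm.

108 μm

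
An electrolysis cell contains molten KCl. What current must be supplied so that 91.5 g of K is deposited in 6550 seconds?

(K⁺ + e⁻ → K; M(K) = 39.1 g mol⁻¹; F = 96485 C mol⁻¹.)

n(K) = 91.5 / 39.1 = 2.340 mol.
n(e⁻) = 1 × 2.340 = 2.340 mol.
Q = n(e⁻)·F = 2.340 × 96485 = 225800 C.
I = Q/t = 225800 / 6550.0 s = 34.5 A.

34.5 A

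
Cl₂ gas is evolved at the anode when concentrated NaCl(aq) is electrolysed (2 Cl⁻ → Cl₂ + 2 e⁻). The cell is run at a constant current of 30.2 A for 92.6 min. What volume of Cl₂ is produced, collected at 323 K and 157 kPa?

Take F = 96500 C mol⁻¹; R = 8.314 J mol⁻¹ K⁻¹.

14.9 L

Q = I·t = 30.20 A × 5556.0 s = 167800 C.
n(e⁻) = Q/F = 167800 / 96500 = 1.739 mol.
2 electrons are transferred per Cl₂ molecule, so n(Cl₂) = 1.739 / 2 = 0.8694 mol.
V = nRT/P = (0.8694 × 8.314 × 323) / (157 × 10³ Pa) = 0.0149 m³ = 14.9 L.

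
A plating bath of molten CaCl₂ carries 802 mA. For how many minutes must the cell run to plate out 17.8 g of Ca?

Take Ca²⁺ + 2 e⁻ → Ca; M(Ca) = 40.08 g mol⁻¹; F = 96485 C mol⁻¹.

n(Ca) = m/M = 17.8 / 40.08 = 0.4441 mol.
Each Ca atom requires 2 electrons, so n(e⁻) = 2 × 0.4441 = 0.8882 mol.
Q = n(e⁻)·F = 0.8882 × 96485 = 85700 C.
t = Q/I = 85700 / 0.8020 A = 106900 s = 1780 min.

1780 min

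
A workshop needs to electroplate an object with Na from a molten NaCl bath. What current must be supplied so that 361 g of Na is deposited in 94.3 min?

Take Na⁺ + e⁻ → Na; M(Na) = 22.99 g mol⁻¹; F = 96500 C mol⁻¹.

n(Na) = 361 / 22.99 = 15.70 mol.
n(e⁻) = 1 × 15.70 = 15.70 mol.
Q = n(e⁻)·F = 15.70 × 96500 = 1515000 C.
I = Q/t = 1515000 / 5658.0 s = 268 A.

268 A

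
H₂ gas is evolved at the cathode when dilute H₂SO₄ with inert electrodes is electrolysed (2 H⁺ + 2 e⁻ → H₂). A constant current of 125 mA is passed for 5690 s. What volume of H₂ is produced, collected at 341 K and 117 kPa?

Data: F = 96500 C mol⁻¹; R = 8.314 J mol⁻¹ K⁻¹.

0.0893 L

Q = I·t = 0.1250 A × 5690.0 s = 711.2 C.
n(e⁻) = Q/F = 711.2 / 96500 = 0.007370 mol.
2 electrons are transferred per H₂ molecule, so n(H₂) = 0.007370 / 2 = 0.003685 mol.
V = nRT/P = (0.003685 × 8.314 × 341) / (117 × 10³ Pa) = 8.93 × 10⁻⁵ m³ = 0.0893 L.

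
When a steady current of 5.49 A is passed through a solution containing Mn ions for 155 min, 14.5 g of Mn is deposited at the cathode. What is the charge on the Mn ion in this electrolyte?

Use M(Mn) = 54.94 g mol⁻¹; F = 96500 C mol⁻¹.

+2

Q = I·t = 5.490 A × 9300.0 s = 51060 C, so n(e⁻) = 51060/96500 = 0.5291 mol.
n(Mn) deposited = 14.5 / 54.94 = 0.2639 mol.
Electrons per atom = n(e⁻)/n(Mn) = 0.5291 / 0.2639 = 2.00 ≈ 2, so the ion is Mn²⁺.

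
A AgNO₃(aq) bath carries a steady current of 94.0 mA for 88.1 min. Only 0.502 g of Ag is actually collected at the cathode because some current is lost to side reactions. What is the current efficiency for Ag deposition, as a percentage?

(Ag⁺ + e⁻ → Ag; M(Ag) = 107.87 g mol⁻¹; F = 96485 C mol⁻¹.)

90.4 %

Q = I·t = 0.09400 × 5286.0 = 496.9 C; n(e⁻) = 496.9/96485 = 0.005150 mol.
Theoretical n(Ag) = n(e⁻)/1 = 0.005150 mol, i.e. m_theo = 0.005150 × 107.87 = 0.5555 g.
Efficiency = m_actual / m_theo = 0.502 / 0.5555 = 90.4 %.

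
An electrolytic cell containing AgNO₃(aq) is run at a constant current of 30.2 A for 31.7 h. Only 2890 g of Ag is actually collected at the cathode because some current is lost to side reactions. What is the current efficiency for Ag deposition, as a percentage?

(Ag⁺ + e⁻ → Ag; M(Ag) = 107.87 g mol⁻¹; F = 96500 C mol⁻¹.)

Q = I·t = 30.20 × 114120 = 3446000 C; n(e⁻) = 3446000/96500 = 35.71 mol.
Theoretical n(Ag) = n(e⁻)/1 = 35.71 mol, i.e. m_theo = 35.71 × 107.87 = 3852 g.
Efficiency = m_actual / m_theo = 2890 / 3852 = 75.0 %.

75.0 %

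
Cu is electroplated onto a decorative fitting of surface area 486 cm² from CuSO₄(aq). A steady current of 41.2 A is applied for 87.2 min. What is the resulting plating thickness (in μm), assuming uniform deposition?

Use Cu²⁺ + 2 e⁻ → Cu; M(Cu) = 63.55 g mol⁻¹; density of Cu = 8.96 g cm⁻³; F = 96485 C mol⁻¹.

Q = I·t = 41.20 × 5232.0 = 215600 C; n(e⁻) = 2.234 mol.
n(Cu) = n(e⁻)/2 = 1.117 mol, so m = 1.117 × 63.55 = 70.99 g.
Volume = m/ρ = 70.99 / 8.96 = 7.923 cm³.
Thickness = V/A = 7.923 / 486 = 0.0163 cm = 163 μm.

163 μm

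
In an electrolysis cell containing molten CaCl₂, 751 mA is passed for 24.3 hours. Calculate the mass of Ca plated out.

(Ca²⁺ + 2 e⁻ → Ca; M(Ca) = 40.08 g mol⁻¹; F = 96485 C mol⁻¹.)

Q = I·t = 0.7510 A × 87480 s = 65700 C.
n(e⁻) = Q/F = 65700 / 96485 = 0.6809 mol.
Ca²⁺ + 2 e⁻ → Ca, so n(Ca) = n(e⁻)/2 = 0.3405 mol.
m = n·M = 0.3405 × 40.08 = 13.6 g.

13.6 g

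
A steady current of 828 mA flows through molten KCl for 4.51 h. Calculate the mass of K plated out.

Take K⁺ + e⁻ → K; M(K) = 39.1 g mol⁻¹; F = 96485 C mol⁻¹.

5.45 g

Q = I·t = 0.8280 A × 16236 s = 13440 C.
n(e⁻) = Q/F = 13440 / 96485 = 0.1393 mol.
K⁺ + e⁻ → K, so n(K) = n(e⁻)/1 = 0.1393 mol.
m = n·M = 0.1393 × 39.1 = 5.45 g.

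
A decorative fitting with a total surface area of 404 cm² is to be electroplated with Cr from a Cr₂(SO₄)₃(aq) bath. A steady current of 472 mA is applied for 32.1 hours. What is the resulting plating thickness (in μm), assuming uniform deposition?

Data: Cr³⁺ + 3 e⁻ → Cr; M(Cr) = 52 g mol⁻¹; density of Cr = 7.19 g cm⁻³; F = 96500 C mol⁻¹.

Q = I·t = 0.4720 × 115560 = 54540 C; n(e⁻) = 0.5652 mol.
n(Cr) = n(e⁻)/3 = 0.1884 mol, so m = 0.1884 × 52 = 9.797 g.
Volume = m/ρ = 9.797 / 7.19 = 1.363 cm³.
Thickness = V/A = 1.363 / 404 = 0.00337 cm = 33.7 μm.

33.7 μm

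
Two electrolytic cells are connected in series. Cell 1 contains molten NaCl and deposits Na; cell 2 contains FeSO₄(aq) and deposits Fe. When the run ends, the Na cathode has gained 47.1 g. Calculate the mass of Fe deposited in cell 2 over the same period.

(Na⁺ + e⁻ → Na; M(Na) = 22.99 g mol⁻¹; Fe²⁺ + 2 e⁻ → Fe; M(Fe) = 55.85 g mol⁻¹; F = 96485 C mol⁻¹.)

n(Na) = 47.1 / 22.99 = 2.049 mol.
Since Na⁺ + e⁻ → Na, n(e⁻) passed = 1 × 2.049 = 2.049 mol.
Cells in series carry the same charge, so the same 2.049 mol of electrons passes through cell 2.
Fe²⁺ + 2 e⁻ → Fe, so n(Fe) = 2.049 / 2 = 1.024 mol.
m(Fe) = 1.024 × 55.85 = 57.2 g.

57.2 g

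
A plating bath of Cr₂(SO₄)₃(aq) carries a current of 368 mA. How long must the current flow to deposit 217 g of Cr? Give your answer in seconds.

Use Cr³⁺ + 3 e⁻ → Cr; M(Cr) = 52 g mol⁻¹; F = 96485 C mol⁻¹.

n(Cr) = m/M = 217 / 52 = 4.173 mol.
Each Cr atom requires 3 electrons, so n(e⁻) = 3 × 4.173 = 12.52 mol.
Q = n(e⁻)·F = 12.52 × 96485 = 1208000 C.
t = Q/I = 1208000 / 0.3680 A = 3282000 s.

3.28 × 10⁶ s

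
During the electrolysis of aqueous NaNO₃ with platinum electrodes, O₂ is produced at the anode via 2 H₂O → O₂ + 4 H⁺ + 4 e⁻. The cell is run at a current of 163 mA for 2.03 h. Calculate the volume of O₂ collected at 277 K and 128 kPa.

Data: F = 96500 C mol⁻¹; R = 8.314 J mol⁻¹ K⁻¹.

0.0555 L

Q = I·t = 0.1630 A × 7308.0 s = 1191 C.
n(e⁻) = Q/F = 1191 / 96500 = 0.01234 mol.
4 electrons are transferred per O₂ molecule, so n(O₂) = 0.01234 / 4 = 0.003086 mol.
V = nRT/P = (0.003086 × 8.314 × 277) / (128 × 10³ Pa) = 5.55 × 10⁻⁵ m³ = 0.0555 L.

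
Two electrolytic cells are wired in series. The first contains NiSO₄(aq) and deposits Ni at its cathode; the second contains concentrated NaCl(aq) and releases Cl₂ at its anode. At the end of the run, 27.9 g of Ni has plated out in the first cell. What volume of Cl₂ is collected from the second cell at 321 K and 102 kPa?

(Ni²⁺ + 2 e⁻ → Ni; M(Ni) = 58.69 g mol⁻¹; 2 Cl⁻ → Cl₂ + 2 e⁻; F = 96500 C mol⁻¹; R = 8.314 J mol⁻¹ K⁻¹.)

n(Ni) = 27.9 / 58.69 = 0.4754 mol, so n(e⁻) = 2 × 0.4754 = 0.9508 mol.
The cells are in series, so the same 0.9508 mol of electrons passes through the second cell.
2 Cl⁻ → Cl₂ + 2 e⁻ — 2 mol e⁻ per mol Cl₂, so n(Cl₂) = 0.9508/2 = 0.4754 mol.
V = nRT/P = (0.4754 × 8.314 × 321) / (102 × 10³) = 0.0124 m³ = 12.4 L.

12.4 L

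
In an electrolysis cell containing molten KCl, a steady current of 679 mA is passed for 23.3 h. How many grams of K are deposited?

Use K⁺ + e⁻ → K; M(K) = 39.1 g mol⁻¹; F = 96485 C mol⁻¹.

23.1 g

Q = I·t = 0.6790 A × 83880 s = 56950 C.
n(e⁻) = Q/F = 56950 / 96485 = 0.5903 mol.
K⁺ + e⁻ → K, so n(K) = n(e⁻)/1 = 0.5903 mol.
m = n·M = 0.5903 × 39.1 = 23.1 g.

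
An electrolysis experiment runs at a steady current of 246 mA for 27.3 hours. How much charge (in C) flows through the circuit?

Q = I·t = 0.2460 A × 98280 s = 24200 C.

24200 C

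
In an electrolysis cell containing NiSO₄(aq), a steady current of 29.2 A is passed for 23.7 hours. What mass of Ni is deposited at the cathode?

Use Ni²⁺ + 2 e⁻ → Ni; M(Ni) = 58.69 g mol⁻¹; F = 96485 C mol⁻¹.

758 g

Q = I·t = 29.20 A × 85320 s = 2491000 C.
n(e⁻) = Q/F = 2491000 / 96485 = 25.82 mol.
Ni²⁺ + 2 e⁻ → Ni, so n(Ni) = n(e⁻)/2 = 12.91 mol.
m = n·M = 12.91 × 58.69 = 758 g.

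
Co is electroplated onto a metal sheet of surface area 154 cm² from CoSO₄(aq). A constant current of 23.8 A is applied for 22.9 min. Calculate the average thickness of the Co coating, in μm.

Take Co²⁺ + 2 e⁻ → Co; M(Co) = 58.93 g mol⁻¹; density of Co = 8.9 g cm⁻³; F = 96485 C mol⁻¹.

Q = I·t = 23.80 × 1374.0 = 32700 C; n(e⁻) = 0.3389 mol.
n(Co) = n(e⁻)/2 = 0.1695 mol, so m = 0.1695 × 58.93 = 9.986 g.
Volume = m/ρ = 9.986 / 8.9 = 1.122 cm³.
Thickness = V/A = 1.122 / 154 = 0.00729 cm = 72.9 μm.

72.9 μm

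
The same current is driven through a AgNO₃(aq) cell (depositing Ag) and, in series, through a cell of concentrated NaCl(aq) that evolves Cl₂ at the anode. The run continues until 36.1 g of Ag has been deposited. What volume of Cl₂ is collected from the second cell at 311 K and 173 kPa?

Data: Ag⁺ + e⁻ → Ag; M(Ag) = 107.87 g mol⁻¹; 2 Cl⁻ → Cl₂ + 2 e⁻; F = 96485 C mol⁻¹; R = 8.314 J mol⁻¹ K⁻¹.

n(Ag) = 36.1 / 107.87 = 0.3347 mol, so n(e⁻) = 1 × 0.3347 = 0.3347 mol.
The cells are in series, so the same 0.3347 mol of electrons passes through the second cell.
2 Cl⁻ → Cl₂ + 2 e⁻ — 2 mol e⁻ per mol Cl₂, so n(Cl₂) = 0.3347/2 = 0.1673 mol.
V = nRT/P = (0.1673 × 8.314 × 311) / (173 × 10³) = 0.00250 m³ = 2.50 L.

2.50 L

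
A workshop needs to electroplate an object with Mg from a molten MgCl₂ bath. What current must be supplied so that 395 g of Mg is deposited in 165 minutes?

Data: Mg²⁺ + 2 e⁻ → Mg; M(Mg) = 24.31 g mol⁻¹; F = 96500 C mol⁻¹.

n(Mg) = 395 / 24.31 = 16.25 mol.
n(e⁻) = 2 × 16.25 = 32.50 mol.
Q = n(e⁻)·F = 32.50 × 96500 = 3136000 C.
I = Q/t = 3136000 / 9900.0 s = 317 A.

317 A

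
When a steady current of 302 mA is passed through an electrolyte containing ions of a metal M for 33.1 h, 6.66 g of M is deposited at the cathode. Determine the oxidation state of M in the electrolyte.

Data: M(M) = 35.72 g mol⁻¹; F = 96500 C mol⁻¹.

Q = I·t = 0.3020 A × 119160 s = 35990 C, so n(e⁻) = 35990/96500 = 0.3729 mol.
n(M) deposited = 6.66 / 35.72 = 0.1865 mol.
Electrons per atom = n(e⁻)/n(M) = 0.3729 / 0.1865 = 2.00 ≈ 2, so the ion is M²⁺.

+2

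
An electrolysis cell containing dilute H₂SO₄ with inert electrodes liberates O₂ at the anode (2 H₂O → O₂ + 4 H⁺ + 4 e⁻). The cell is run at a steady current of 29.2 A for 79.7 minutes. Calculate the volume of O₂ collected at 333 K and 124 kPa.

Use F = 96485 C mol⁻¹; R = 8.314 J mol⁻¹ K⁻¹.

8.08 L

Q = I·t = 29.20 A × 4782.0 s = 139600 C.
n(e⁻) = Q/F = 139600 / 96485 = 1.447 mol.
4 electrons are transferred per O₂ molecule, so n(O₂) = 1.447 / 4 = 0.3618 mol.
V = nRT/P = (0.3618 × 8.314 × 333) / (124 × 10³ Pa) = 0.00808 m³ = 8.08 L.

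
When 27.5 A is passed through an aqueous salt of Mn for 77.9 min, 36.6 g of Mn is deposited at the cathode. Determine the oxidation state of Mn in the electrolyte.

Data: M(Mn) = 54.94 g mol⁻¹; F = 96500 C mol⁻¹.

Q = I·t = 27.50 A × 4674.0 s = 128500 C, so n(e⁻) = 128500/96500 = 1.332 mol.
n(Mn) deposited = 36.6 / 54.94 = 0.6662 mol.
Electrons per atom = n(e⁻)/n(Mn) = 1.332 / 0.6662 = 2.00 ≈ 2, so the ion is Mn²⁺.

+2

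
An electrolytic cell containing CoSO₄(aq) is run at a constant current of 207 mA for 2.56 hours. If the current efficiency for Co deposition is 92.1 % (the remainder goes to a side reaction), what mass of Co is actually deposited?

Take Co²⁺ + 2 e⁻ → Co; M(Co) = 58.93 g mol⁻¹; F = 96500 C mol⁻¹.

Q = I·t = 0.2070 × 9216.0 = 1908 C.
n(e⁻) = 1908/96500 = 0.01977 mol; theoretically n(Co) = 0.01977/2 = 0.009885 mol, m_theo = 0.5825 g.
At 92.1 % efficiency, m_actual = 0.921 × 0.5825 = 0.536 g.

0.536 g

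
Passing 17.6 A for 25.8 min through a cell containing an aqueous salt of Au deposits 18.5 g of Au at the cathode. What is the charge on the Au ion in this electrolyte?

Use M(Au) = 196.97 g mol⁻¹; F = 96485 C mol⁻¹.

Q = I·t = 17.60 A × 1548.0 s = 27240 C, so n(e⁻) = 27240/96485 = 0.2824 mol.
n(Au) deposited = 18.5 / 196.97 = 0.09392 mol.
Electrons per atom = n(e⁻)/n(Au) = 0.2824 / 0.09392 = 3.01 ≈ 3, so the ion is Au³⁺.

+3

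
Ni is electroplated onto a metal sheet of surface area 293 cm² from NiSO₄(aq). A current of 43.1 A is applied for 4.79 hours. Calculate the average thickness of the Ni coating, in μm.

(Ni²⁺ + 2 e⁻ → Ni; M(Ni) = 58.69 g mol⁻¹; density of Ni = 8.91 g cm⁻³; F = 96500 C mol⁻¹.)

866 μm

Q = I·t = 43.10 × 17244 = 743200 C; n(e⁻) = 7.702 mol.
n(Ni) = n(e⁻)/2 = 3.851 mol, so m = 3.851 × 58.69 = 226.0 g.
Volume = m/ρ = 226.0 / 8.91 = 25.37 cm³.
Thickness = V/A = 25.37 / 293 = 0.0866 cm = 866 μm.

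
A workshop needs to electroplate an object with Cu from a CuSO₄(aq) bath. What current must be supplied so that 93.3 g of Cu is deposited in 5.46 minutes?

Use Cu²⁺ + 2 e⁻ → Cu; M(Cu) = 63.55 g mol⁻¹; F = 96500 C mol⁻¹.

n(Cu) = 93.3 / 63.55 = 1.468 mol.
n(e⁻) = 2 × 1.468 = 2.936 mol.
Q = n(e⁻)·F = 2.936 × 96500 = 283400 C.
I = Q/t = 283400 / 327.60 s = 865 A.

865 A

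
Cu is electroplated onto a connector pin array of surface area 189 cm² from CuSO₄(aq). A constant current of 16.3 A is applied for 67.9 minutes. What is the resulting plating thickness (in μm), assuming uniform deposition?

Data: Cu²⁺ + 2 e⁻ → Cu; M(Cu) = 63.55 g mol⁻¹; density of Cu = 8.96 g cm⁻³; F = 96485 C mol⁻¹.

129 μm

Q = I·t = 16.30 × 4074.0 = 66410 C; n(e⁻) = 0.6883 mol.
n(Cu) = n(e⁻)/2 = 0.3441 mol, so m = 0.3441 × 63.55 = 21.87 g.
Volume = m/ρ = 21.87 / 8.96 = 2.441 cm³.
Thickness = V/A = 2.441 / 189 = 0.0129 cm = 129 μm.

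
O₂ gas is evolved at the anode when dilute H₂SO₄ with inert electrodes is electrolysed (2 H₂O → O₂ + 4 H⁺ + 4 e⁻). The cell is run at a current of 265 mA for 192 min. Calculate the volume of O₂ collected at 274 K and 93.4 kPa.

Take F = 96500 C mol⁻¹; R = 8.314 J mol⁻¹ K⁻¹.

Q = I·t = 0.2650 A × 11520 s = 3053 C.
n(e⁻) = Q/F = 3053 / 96500 = 0.03164 mol.
4 electrons are transferred per O₂ molecule, so n(O₂) = 0.03164 / 4 = 0.007909 mol.
V = nRT/P = (0.007909 × 8.314 × 274) / (93.4 × 10³ Pa) = 1.93 × 10⁻⁴ m³ = 0.193 L.

0.193 L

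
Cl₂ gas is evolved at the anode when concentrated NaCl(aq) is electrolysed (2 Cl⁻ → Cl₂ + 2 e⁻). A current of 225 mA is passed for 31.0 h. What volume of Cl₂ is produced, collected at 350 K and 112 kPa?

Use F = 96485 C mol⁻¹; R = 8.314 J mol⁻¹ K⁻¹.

Q = I·t = 0.2250 A × 111600 s = 25110 C.
n(e⁻) = Q/F = 25110 / 96485 = 0.2602 mol.
2 electrons are transferred per Cl₂ molecule, so n(Cl₂) = 0.2602 / 2 = 0.1301 mol.
V = nRT/P = (0.1301 × 8.314 × 350) / (112 × 10³ Pa) = 0.00338 m³ = 3.38 L.

3.38 L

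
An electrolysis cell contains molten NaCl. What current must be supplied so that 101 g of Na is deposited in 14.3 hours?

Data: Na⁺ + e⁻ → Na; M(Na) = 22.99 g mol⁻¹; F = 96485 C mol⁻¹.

8.23 A

n(Na) = 101 / 22.99 = 4.393 mol.
n(e⁻) = 1 × 4.393 = 4.393 mol.
Q = n(e⁻)·F = 4.393 × 96485 = 423900 C.
I = Q/t = 423900 / 51480 s = 8.23 A.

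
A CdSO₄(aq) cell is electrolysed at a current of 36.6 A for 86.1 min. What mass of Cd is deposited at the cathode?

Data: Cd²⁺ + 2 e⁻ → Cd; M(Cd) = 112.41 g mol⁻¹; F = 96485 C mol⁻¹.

Q = I·t = 36.60 A × 5166.0 s = 189100 C.
n(e⁻) = Q/F = 189100 / 96485 = 1.960 mol.
Cd²⁺ + 2 e⁻ → Cd, so n(Cd) = n(e⁻)/2 = 0.9798 mol.
m = n·M = 0.9798 × 112.41 = 110 g.

110 g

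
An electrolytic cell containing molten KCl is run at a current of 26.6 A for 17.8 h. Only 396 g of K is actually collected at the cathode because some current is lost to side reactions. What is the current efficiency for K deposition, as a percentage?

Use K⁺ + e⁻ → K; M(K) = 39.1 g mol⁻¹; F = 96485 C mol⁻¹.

Q = I·t = 26.60 × 64080 = 1705000 C; n(e⁻) = 1705000/96485 = 17.67 mol.
Theoretical n(K) = n(e⁻)/1 = 17.67 mol, i.e. m_theo = 17.67 × 39.1 = 690.8 g.
Efficiency = m_actual / m_theo = 396 / 690.8 = 57.3 %.

57.3 %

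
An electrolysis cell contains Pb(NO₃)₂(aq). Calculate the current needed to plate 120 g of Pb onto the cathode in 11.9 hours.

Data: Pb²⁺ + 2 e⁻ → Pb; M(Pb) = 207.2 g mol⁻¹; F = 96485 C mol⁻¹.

2.61 A

n(Pb) = 120 / 207.2 = 0.5792 mol.
n(e⁻) = 2 × 0.5792 = 1.158 mol.
Q = n(e⁻)·F = 1.158 × 96485 = 111800 C.
I = Q/t = 111800 / 42840 s = 2.61 A.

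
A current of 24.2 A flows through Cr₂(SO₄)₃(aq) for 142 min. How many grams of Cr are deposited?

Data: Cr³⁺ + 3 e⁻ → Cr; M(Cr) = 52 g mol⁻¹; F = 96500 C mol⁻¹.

37.0 g

Q = I·t = 24.20 A × 8520.0 s = 206200 C.
n(e⁻) = Q/F = 206200 / 96500 = 2.137 mol.
Cr³⁺ + 3 e⁻ → Cr, so n(Cr) = n(e⁻)/3 = 0.7122 mol.
m = n·M = 0.7122 × 52 = 37.0 g.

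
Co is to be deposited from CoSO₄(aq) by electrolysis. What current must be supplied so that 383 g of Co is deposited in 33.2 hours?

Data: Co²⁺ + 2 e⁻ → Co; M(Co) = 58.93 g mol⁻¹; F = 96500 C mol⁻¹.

10.5 A

n(Co) = 383 / 58.93 = 6.499 mol.
n(e⁻) = 2 × 6.499 = 13.00 mol.
Q = n(e⁻)·F = 13.00 × 96500 = 1254000 C.
I = Q/t = 1254000 / 119520 s = 10.5 A.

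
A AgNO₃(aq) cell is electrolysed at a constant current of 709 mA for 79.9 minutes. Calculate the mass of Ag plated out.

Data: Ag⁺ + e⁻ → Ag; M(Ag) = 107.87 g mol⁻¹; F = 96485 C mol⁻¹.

3.80 g

Q = I·t = 0.7090 A × 4794.0 s = 3399 C.
n(e⁻) = Q/F = 3399 / 96485 = 0.03523 mol.
Ag⁺ + e⁻ → Ag, so n(Ag) = n(e⁻)/1 = 0.03523 mol.
m = n·M = 0.03523 × 107.87 = 3.80 g.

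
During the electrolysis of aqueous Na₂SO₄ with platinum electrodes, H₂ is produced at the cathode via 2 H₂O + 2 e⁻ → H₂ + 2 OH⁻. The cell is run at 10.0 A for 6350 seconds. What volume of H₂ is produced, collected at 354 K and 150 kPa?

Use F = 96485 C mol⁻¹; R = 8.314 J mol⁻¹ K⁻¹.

6.46 L

Q = I·t = 10.00 A × 6350.0 s = 63500 C.
n(e⁻) = Q/F = 63500 / 96485 = 0.6581 mol.
2 electrons are transferred per H₂ molecule, so n(H₂) = 0.6581 / 2 = 0.3291 mol.
V = nRT/P = (0.3291 × 8.314 × 354) / (150 × 10³ Pa) = 0.00646 m³ = 6.46 L.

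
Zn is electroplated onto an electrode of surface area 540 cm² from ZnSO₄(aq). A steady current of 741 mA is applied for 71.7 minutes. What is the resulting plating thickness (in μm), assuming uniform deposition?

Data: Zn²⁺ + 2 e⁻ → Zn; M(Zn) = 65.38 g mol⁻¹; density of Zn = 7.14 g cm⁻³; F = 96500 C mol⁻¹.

2.80 μm

Q = I·t = 0.7410 × 4302.0 = 3188 C; n(e⁻) = 0.03303 mol.
n(Zn) = n(e⁻)/2 = 0.01652 mol, so m = 0.01652 × 65.38 = 1.080 g.
Volume = m/ρ = 1.080 / 7.14 = 0.1512 cm³.
Thickness = V/A = 0.1512 / 540 = 2.80 × 10⁻⁴ cm = 2.80 μm.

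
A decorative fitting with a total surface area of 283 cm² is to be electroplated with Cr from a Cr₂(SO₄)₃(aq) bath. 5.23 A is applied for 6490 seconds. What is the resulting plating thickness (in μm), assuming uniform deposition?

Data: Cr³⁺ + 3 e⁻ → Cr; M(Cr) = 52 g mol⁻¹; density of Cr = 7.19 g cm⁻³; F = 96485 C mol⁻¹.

30.0 μm

Q = I·t = 5.230 × 6490.0 = 33940 C; n(e⁻) = 0.3518 mol.
n(Cr) = n(e⁻)/3 = 0.1173 mol, so m = 0.1173 × 52 = 6.098 g.
Volume = m/ρ = 6.098 / 7.19 = 0.8481 cm³.
Thickness = V/A = 0.8481 / 283 = 0.00300 cm = 30.0 μm.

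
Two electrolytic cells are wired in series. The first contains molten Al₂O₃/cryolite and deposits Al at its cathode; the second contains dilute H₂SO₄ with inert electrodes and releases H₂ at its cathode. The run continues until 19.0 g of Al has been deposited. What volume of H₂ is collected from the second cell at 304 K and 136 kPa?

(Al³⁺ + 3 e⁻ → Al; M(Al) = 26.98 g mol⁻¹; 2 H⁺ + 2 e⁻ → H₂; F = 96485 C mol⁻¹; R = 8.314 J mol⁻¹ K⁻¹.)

19.6 L

n(Al) = 19.0 / 26.98 = 0.7042 mol, so n(e⁻) = 3 × 0.7042 = 2.113 mol.
The cells are in series, so the same 2.113 mol of electrons passes through the second cell.
2 H⁺ + 2 e⁻ → H₂ — 2 mol e⁻ per mol H₂, so n(H₂) = 2.113/2 = 1.056 mol.
V = nRT/P = (1.056 × 8.314 × 304) / (136 × 10³) = 0.0196 m³ = 19.6 L.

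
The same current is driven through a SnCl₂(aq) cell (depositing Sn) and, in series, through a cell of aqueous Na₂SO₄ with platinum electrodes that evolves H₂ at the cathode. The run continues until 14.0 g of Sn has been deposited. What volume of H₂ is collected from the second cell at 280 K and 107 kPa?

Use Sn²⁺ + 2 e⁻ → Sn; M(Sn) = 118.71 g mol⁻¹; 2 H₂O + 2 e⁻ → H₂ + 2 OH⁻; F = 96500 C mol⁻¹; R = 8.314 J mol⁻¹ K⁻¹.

2.57 L

n(Sn) = 14.0 / 118.71 = 0.1179 mol, so n(e⁻) = 2 × 0.1179 = 0.2359 mol.
The cells are in series, so the same 0.2359 mol of electrons passes through the second cell.
2 H₂O + 2 e⁻ → H₂ + 2 OH⁻ — 2 mol e⁻ per mol H₂, so n(H₂) = 0.2359/2 = 0.1179 mol.
V = nRT/P = (0.1179 × 8.314 × 280) / (107 × 10³) = 0.00257 m³ = 2.57 L.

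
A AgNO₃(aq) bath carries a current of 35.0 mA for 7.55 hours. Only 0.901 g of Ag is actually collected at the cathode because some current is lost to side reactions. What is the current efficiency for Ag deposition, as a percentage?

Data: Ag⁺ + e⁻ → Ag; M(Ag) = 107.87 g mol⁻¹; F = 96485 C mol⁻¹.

84.7 %

Q = I·t = 0.03500 × 27180 = 951.3 C; n(e⁻) = 951.3/96485 = 0.009860 mol.
Theoretical n(Ag) = n(e⁻)/1 = 0.009860 mol, i.e. m_theo = 0.009860 × 107.87 = 1.064 g.
Efficiency = m_actual / m_theo = 0.901 / 1.064 = 84.7 %.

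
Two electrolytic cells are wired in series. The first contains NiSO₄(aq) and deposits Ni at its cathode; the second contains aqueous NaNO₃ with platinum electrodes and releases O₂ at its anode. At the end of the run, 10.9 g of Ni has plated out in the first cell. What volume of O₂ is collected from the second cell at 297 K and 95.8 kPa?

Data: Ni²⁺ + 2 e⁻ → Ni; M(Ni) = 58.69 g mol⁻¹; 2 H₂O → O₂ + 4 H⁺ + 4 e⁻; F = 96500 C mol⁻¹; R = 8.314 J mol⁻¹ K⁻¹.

2.39 L

n(Ni) = 10.9 / 58.69 = 0.1857 mol, so n(e⁻) = 2 × 0.1857 = 0.3714 mol.
The cells are in series, so the same 0.3714 mol of electrons passes through the second cell.
2 H₂O → O₂ + 4 H⁺ + 4 e⁻ — 4 mol e⁻ per mol O₂, so n(O₂) = 0.3714/4 = 0.09286 mol.
V = nRT/P = (0.09286 × 8.314 × 297) / (95.8 × 10³) = 0.00239 m³ = 2.39 L.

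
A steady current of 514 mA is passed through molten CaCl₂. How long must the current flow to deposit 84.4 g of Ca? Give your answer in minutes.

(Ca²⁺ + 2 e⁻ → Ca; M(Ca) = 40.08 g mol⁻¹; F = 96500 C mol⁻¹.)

n(Ca) = m/M = 84.4 / 40.08 = 2.106 mol.
Each Ca atom requires 2 electrons, so n(e⁻) = 2 × 2.106 = 4.212 mol.
Q = n(e⁻)·F = 4.212 × 96500 = 406400 C.
t = Q/I = 406400 / 0.5140 A = 790700 s = 13200 min.

13200 min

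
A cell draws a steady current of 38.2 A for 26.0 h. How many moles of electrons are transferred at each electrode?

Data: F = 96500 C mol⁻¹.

Q = I·t = 38.20 A × 93600 s = 3576000 C.
n(e⁻) = Q/F = 3576000 / 96500 = 37.1 mol.

37.1 mol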